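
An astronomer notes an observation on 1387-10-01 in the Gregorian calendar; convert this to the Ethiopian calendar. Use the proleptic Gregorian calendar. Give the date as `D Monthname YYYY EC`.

25 Meskerem 1380 EC

Julian Day Number of the source date = 2227925.
Converting JDN 2227925 to the Ethiopian calendar gives 25 Meskerem 1380 EC.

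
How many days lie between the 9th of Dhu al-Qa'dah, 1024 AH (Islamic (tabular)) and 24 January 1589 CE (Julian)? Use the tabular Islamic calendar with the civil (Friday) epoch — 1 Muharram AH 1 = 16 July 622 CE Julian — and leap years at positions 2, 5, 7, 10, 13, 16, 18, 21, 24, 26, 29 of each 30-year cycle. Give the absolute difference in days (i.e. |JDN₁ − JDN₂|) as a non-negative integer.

JDN of the first date = 2311260.
JDN of the second date = 2301464.
|2301464 − 2311260| = 9796.

9796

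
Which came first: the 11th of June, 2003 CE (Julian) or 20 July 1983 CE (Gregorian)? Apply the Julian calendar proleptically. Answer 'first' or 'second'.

Converting both to JDN: 2452815 vs 2445536; the smaller is the second.

second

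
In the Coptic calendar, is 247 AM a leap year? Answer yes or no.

yes

247 mod 4 = 3; in the Coptic calendar a year is leap when year mod 4 = 3, so it is a leap year.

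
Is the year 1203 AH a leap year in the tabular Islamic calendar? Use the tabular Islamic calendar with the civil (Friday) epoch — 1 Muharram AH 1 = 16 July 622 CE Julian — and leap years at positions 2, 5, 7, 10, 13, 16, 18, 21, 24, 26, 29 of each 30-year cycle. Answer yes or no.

Year 1203 AH is year 3 of its 30-year cycle; leap positions are 2, 5, 7, 10, 13, 16, 18, 21, 24, 26, 29, so it is a common year (354 days).

no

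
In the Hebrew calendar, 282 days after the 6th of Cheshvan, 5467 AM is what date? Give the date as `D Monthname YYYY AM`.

Counting 282 days forward from JDN 2344450 reaches JDN 2344732, which is 23 Tammuz 5467 AM.

23 Tammuz 5467 AM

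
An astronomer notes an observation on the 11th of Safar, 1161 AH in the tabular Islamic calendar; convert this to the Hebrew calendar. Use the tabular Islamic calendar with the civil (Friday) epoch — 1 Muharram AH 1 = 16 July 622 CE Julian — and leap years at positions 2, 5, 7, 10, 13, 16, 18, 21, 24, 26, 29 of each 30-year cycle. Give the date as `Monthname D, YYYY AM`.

Adar I 12, 5508 AM

Julian Day Number of the source date = 2359545.
Converting JDN 2359545 to the Hebrew calendar gives 12 Adar I 5508 AM.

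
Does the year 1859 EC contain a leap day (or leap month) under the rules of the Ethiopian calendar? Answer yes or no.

1859 mod 4 = 3; in the Ethiopian calendar a year is leap when year mod 4 = 3, so it is a leap year.

yes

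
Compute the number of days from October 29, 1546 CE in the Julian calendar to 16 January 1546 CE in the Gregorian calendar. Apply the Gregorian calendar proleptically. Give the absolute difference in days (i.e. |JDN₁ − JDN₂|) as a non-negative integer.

296

JDN of the first date = 2286036.
JDN of the second date = 2285740.
|2285740 − 2286036| = 296.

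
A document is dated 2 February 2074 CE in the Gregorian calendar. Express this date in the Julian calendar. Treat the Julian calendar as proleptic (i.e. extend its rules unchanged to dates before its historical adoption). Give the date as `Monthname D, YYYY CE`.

At this point the Julian calendar is 13 days behind the Gregorian.
2 February 2074 Gregorian − 13 days → 20 January 2074 Julian.

January 20, 2074 CE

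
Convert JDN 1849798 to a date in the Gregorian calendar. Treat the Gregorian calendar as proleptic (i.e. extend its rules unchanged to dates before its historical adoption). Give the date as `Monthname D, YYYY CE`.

June 22, 352 CE

Counting from JDN 2299161 = 15 Oct 1582 gives an offset of -449363 days.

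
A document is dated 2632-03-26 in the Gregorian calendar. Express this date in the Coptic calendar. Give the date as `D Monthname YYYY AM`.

12 Paremhat 2348 AM

Both dates share Julian Day Number 2682463; in the Coptic calendar that is 12 Paremhat 2348 AM.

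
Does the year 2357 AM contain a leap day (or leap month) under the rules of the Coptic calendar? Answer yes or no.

no

2357 mod 4 = 1; in the Coptic calendar a year is leap when year mod 4 = 3, so it is a common year.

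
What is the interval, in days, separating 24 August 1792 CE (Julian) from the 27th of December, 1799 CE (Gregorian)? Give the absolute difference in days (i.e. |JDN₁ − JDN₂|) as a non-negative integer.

First date → JDN 2375822; second date → JDN 2378492.
The interval is |2375822 − 2378492| = 2670 days.

2670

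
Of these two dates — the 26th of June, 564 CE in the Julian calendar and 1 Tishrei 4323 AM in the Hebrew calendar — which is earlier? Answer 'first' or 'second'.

second

Converting both to JDN: 1927236 vs 1926585; the smaller is the second.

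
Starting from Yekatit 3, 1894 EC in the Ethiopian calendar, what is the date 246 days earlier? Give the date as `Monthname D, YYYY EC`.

Counting 246 days back from JDN 2415791 reaches JDN 2415545, which is Sene 2, 1893 EC.

Sene 2, 1893 EC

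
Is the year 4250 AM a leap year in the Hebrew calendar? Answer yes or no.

no

Hebrew year 4250 is year 13 of its 19-year Metonic cycle; leap years are at positions 3, 6, 8, 11, 14, 17, 19, so it is a common year (12 months).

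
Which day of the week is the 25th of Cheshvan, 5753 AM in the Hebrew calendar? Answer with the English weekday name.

Saturday

Equivalently 21 November 1992 Gregorian, JDN 2448948.
2448948 ≡ 5 (mod 7); counting from Monday = 0 gives Saturday.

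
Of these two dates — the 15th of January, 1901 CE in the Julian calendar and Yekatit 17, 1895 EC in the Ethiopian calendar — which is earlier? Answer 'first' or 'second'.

Converting both to JDN: 2415413 vs 2416170; the smaller is the first.

first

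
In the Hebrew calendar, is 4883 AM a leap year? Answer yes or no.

Hebrew year 4883 is year 19 of its 19-year Metonic cycle; leap years are at positions 3, 6, 8, 11, 14, 17, 19, so it is a leap year (13 months).

yes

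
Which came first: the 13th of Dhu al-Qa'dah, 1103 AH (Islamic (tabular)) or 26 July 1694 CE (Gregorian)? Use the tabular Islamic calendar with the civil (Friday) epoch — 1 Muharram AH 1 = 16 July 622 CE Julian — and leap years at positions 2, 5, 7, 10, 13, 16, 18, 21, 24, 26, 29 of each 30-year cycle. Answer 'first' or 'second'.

first

The two dates have Julian Day Numbers 2339259 and 2339988 respectively.
Since 2339259 < 2339988, the first date comes first.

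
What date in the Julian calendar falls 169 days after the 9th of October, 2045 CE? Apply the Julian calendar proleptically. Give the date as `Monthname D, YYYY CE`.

March 27, 2046 CE

Counting 169 days forward from JDN 2468276 reaches JDN 2468445, which is March 27, 2046 CE.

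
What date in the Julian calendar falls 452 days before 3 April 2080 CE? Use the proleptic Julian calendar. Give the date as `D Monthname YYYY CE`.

7 January 2079 CE

JDN of 3 April 2080 CE = 2480871.
2480871 − 452 = 2480419.
JDN 2480419 in the Julian calendar is 7 January 2079 CE.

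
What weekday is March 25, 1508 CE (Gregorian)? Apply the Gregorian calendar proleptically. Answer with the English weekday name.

JDN 2271929 mod 7 = 2, and JDN 0 was a Monday, so this is a Wednesday.

Wednesday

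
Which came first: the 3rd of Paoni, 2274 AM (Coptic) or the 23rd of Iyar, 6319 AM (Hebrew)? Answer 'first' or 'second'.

The two dates have Julian Day Numbers 2655515 and 2655867 respectively.
Since 2655515 < 2655867, the first date comes first.

first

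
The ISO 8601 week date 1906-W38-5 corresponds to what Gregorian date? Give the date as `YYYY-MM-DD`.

ISO week 1 of 1906 is the week containing the first Thursday of 1906.
Week 38, day 5 (Friday) lands on 1906-09-21.

1906-09-21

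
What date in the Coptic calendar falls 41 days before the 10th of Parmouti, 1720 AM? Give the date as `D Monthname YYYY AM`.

Counting 41 days back from JDN 2453114 reaches JDN 2453073, which is 29 Meshir 1720 AM.

29 Meshir 1720 AM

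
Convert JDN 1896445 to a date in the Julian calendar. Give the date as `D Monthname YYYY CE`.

JDN 1896445 is 9 March 480 in the proleptic Gregorian calendar.
In the Julian calendar that day is 8 March 480 CE.

8 March 480 CE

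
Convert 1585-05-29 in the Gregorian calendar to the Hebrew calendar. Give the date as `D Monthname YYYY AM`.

Both dates share Julian Day Number 2300118; in the Hebrew calendar that is 1 Sivan 5345 AM.

1 Sivan 5345 AM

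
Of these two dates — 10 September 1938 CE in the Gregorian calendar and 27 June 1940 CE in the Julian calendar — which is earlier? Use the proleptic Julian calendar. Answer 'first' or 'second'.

first

Converting both to JDN: 2429152 vs 2429821; the smaller is the first.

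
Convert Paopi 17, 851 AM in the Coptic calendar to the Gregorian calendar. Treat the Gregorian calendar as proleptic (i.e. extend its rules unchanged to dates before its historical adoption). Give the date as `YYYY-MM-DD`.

1134-10-21

Julian Day Number of the source date = 2135538.
Converting JDN 2135538 to the Gregorian calendar gives 21 October 1134 CE.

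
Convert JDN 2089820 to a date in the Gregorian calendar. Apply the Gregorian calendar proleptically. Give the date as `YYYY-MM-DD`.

JDN 2451545 is 1 Jan 2000; 2089820 is −361725 days from there.

1009-08-19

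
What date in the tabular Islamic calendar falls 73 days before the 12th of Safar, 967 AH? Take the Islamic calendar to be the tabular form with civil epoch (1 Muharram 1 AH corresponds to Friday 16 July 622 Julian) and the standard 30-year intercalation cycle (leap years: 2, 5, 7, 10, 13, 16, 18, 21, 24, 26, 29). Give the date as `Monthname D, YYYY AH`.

JDN of the 12th of Safar, 967 AH = 2290799.
2290799 − 73 = 2290726.
JDN 2290726 in the tabular Islamic calendar is Dhu al-Qa'dah 28, 966 AH.

Dhu al-Qa'dah 28, 966 AH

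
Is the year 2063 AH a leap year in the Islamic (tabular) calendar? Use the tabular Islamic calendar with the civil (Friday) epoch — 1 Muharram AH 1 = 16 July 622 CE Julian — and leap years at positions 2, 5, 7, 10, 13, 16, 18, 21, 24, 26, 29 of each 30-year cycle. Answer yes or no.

no

Year 2063 AH is year 23 of its 30-year cycle; leap positions are 2, 5, 7, 10, 13, 16, 18, 21, 24, 26, 29, so it is a common year (354 days).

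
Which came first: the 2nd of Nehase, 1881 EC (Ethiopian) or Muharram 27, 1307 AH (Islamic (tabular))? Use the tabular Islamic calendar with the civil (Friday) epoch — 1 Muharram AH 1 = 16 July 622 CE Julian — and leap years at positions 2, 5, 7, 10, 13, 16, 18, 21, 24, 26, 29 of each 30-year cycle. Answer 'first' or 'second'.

first

The two dates have Julian Day Numbers 2411222 and 2411269 respectively.
Since 2411222 < 2411269, the first date comes first.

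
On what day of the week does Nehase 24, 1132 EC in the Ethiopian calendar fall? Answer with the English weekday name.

In the proleptic Gregorian calendar this is 24 August 1140 (JDN 2137672).
2137672 ≡ 5 (mod 7); counting from Monday = 0 gives Saturday.

Saturday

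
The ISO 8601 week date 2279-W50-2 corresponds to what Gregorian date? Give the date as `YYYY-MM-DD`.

2279-12-09

ISO week 1 of 2279 is the week containing the first Thursday of 2279.
Week 50, day 2 (Tuesday) lands on 2279-12-09.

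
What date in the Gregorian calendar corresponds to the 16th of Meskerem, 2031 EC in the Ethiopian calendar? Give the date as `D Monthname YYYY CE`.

26 September 2038 CE

Both dates share Julian Day Number 2465693; in the Gregorian calendar that is 26 September 2038 CE.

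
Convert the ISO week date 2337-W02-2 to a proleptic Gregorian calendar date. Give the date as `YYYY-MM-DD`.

ISO week 1 of 2337 is the week containing the first Thursday of 2337.
Week 2, day 2 (Tuesday) lands on 2337-01-12.

2337-01-12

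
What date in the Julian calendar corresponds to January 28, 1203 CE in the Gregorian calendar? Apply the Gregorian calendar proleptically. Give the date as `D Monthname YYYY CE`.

21 January 1203 CE

The Julian–Gregorian offset here is 7 days (Julian trailing).
28 January 1203 Gregorian − 7 days → 21 January 1203 Julian.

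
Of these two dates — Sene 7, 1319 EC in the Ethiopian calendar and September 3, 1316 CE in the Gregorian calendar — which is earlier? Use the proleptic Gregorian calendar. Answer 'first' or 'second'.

The two dates have Julian Day Numbers 2205896 and 2201965 respectively.
Since 2201965 < 2205896, the second date comes first.

second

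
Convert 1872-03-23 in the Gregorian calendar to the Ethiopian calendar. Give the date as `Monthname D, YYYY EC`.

Both dates share Julian Day Number 2404876; in the Ethiopian calendar that is 15 Megabit 1864 EC.

Megabit 15, 1864 EC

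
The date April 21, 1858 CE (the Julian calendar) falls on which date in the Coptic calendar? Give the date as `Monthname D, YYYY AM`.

Parmouti 26, 1574 AM

Julian Day Number of the source date = 2399803.
Converting JDN 2399803 to the Coptic calendar gives 26 Parmouti 1574 AM.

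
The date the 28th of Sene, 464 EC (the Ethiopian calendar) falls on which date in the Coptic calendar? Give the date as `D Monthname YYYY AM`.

Both dates share Julian Day Number 1893629; in the Coptic calendar that is 28 Paoni 188 AM.

28 Paoni 188 AM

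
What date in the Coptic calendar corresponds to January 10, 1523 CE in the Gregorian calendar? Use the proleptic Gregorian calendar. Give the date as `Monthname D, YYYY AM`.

Tobi 5, 1239 AM

Julian Day Number of the source date = 2277333.
Converting JDN 2277333 to the Coptic calendar gives 5 Tobi 1239 AM.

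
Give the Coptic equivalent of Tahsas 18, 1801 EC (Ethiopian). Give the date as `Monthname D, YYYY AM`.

Julian Day Number of the source date = 2381778.
Converting JDN 2381778 to the Coptic calendar gives 18 Koiak 1525 AM.

Koiak 18, 1525 AM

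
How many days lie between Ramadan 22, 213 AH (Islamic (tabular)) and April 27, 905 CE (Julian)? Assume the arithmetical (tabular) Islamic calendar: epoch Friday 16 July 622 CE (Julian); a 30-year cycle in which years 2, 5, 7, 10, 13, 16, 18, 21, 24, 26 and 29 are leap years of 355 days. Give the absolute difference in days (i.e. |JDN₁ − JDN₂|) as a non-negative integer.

First date → JDN 2023823; second date → JDN 2051726.
The interval is |2023823 − 2051726| = 27903 days.

27903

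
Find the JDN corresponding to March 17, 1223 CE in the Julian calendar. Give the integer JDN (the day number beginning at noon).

2167834

In the proleptic Gregorian calendar the same day is 24 March 1223.
JDN 2400001 is 17 November 1858 CE (Gregorian), MJD 0; the target day is −232167 days from there, so JDN = 2167834.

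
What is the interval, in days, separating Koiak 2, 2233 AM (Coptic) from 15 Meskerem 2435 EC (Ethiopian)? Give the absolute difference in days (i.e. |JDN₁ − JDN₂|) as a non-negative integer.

27106

JDN of the first date = 2640359.
JDN of the second date = 2613253.
|2613253 − 2640359| = 27106.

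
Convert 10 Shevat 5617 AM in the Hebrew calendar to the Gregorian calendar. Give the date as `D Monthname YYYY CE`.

Julian Day Number of the source date = 2399350.
Converting JDN 2399350 to the Gregorian calendar gives 4 February 1857 CE.

4 February 1857 CE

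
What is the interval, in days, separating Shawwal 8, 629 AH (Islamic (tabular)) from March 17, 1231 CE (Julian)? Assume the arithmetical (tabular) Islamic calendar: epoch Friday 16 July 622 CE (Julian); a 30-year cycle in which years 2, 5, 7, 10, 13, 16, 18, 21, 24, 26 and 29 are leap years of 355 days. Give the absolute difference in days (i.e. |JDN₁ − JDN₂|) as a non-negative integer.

JDN of the first date = 2171255.
JDN of the second date = 2170756.
|2170756 − 2171255| = 499.

499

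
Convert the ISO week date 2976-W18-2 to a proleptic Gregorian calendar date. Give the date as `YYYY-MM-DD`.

ISO week 1 of 2976 is the week containing the first Thursday of 2976.
Week 18, day 2 (Tuesday) lands on 2976-04-30.

2976-04-30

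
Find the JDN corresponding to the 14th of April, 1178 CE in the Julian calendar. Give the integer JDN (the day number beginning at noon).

In the proleptic Gregorian calendar the same day is 21 April 1178.
JDN 2299161 is 15 October 1582 CE (Gregorian); the target day is −147735 days from there, so JDN = 2151426.

2151426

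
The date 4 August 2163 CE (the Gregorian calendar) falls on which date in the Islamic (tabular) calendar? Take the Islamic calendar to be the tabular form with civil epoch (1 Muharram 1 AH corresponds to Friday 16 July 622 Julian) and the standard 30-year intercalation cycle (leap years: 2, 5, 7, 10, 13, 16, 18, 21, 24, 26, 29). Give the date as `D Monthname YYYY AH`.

Both dates share Julian Day Number 2511295; in the tabular Islamic calendar that is 4 Jumada al-Awwal 1589 AH.

4 Jumada al-Awwal 1589 AH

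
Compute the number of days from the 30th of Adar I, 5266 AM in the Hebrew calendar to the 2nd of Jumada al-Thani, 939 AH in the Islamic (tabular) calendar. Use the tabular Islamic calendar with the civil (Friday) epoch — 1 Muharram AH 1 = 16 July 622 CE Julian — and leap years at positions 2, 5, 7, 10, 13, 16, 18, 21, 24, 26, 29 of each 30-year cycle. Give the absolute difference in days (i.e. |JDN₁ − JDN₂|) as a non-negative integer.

JDN of the first date = 2271179.
JDN of the second date = 2280985.
|2280985 − 2271179| = 9806.

9806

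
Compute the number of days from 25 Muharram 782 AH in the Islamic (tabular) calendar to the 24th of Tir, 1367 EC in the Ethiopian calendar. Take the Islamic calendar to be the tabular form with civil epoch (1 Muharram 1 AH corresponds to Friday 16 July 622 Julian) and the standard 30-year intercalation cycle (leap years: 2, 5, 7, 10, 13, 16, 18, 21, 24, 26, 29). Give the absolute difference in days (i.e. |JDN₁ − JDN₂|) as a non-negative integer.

1929

First date → JDN 2225224; second date → JDN 2223295.
The interval is |2225224 − 2223295| = 1929 days.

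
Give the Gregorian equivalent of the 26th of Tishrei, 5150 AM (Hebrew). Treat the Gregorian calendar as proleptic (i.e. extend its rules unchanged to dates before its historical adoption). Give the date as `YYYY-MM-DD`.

1389-10-24

Julian Day Number of the source date = 2228679.
Converting JDN 2228679 to the Gregorian calendar gives 24 October 1389 CE.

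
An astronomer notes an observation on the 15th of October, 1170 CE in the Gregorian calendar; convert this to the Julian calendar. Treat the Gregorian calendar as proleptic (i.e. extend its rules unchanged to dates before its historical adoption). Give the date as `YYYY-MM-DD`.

The Julian–Gregorian offset here is 7 days (Julian trailing).
15 October 1170 Gregorian − 7 days → 8 October 1170 Julian.

1170-10-08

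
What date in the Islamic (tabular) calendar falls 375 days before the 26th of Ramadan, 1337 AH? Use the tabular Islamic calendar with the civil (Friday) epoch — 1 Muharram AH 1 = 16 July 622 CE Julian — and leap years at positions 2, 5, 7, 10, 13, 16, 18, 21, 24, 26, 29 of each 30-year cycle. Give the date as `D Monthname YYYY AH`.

Counting 375 days back from JDN 2422135 reaches JDN 2421760, which is 6 Ramadan 1336 AH.

6 Ramadan 1336 AH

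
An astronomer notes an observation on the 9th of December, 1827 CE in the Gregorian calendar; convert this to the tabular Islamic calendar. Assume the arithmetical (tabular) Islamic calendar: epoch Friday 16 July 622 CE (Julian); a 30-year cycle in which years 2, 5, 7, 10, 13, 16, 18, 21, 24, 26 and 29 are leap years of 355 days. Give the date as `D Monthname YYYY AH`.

Julian Day Number of the source date = 2388700.
Converting JDN 2388700 to the tabular Islamic calendar gives 20 Jumada al-Awwal 1243 AH.

20 Jumada al-Awwal 1243 AH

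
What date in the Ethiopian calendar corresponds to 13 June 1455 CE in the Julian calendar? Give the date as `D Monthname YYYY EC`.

19 Sene 1447 EC

Julian Day Number of the source date = 2252660.
Converting JDN 2252660 to the Ethiopian calendar gives 19 Sene 1447 EC.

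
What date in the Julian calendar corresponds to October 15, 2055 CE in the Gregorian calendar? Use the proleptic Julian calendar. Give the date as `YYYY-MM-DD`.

At this point the Julian calendar is 13 days behind the Gregorian.
15 October 2055 Gregorian − 13 days → 2 October 2055 Julian.

2055-10-02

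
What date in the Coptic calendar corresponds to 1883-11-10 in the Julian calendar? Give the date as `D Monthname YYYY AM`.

13 Hathor 1600 AM

The source date corresponds to 22 November 1883 in the Gregorian calendar (JDN 2409137).
That day falls on 13 Hathor 1600 AM in the Coptic calendar.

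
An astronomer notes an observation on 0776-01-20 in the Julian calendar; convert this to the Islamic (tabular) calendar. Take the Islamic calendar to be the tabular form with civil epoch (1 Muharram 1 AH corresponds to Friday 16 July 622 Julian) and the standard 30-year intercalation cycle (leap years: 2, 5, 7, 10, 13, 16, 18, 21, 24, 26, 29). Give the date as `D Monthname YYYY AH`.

Both dates share Julian Day Number 2004511; in the tabular Islamic calendar that is 23 Rabi' al-Awwal 159 AH.

23 Rabi' al-Awwal 159 AH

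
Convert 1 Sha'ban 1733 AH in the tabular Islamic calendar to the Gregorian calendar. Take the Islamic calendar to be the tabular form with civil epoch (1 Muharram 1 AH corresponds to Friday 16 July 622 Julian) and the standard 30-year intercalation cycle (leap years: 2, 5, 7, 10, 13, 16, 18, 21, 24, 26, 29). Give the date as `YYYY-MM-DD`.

Julian Day Number of the source date = 2562410.
Converting JDN 2562410 to the Gregorian calendar gives 17 July 2303 CE.

2303-07-17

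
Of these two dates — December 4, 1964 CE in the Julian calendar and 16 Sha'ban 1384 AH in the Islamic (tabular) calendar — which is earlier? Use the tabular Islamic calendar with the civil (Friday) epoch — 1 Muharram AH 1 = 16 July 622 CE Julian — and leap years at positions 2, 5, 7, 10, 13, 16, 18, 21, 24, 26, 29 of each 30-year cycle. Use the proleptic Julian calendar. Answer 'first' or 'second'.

first

First date → JDN 2438747; second date → JDN 2438751.
JDN 2438747 < JDN 2438751, so the first date is earlier.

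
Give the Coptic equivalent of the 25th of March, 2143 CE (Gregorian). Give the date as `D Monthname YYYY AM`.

15 Paremhat 1859 AM

Julian Day Number of the source date = 2503858.
Converting JDN 2503858 to the Coptic calendar gives 15 Paremhat 1859 AM.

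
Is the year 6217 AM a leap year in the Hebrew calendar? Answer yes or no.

Hebrew year 6217 is year 4 of its 19-year Metonic cycle; leap years are at positions 3, 6, 8, 11, 14, 17, 19, so it is a common year (12 months).

no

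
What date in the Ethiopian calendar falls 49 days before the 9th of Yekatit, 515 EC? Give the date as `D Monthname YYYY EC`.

The starting date is JDN 1912117; 1912117 − 49 = 1912068.
JDN 1912068 corresponds to 20 Tahsas 515 EC.

20 Tahsas 515 EC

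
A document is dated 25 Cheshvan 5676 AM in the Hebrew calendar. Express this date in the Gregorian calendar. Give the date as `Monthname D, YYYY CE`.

Julian Day Number of the source date = 2420804.
Converting JDN 2420804 to the Gregorian calendar gives 2 November 1915 CE.

November 2, 1915 CE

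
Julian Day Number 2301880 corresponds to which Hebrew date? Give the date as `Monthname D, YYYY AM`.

Adar II 20, 5350 AM

The Gregorian equivalent of JDN 2301880 is 26 March 1590.
In the Hebrew calendar that day is Adar II 20, 5350 AM.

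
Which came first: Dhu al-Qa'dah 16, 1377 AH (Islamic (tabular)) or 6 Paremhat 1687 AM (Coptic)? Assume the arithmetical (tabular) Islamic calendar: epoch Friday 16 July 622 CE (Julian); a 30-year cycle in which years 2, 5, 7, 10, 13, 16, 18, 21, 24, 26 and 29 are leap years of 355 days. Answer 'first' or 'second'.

first

Converting both to JDN: 2436359 vs 2441026; the smaller is the first.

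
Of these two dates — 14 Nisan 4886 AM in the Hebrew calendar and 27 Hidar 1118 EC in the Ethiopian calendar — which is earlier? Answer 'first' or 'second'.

Converting both to JDN: 2132428 vs 2132291; the smaller is the second.

second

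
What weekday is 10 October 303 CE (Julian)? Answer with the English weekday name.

This is JDN 1832011 (11 October 303 Gregorian).
JDN 1832011 mod 7 = 6, and JDN 0 was a Monday, so this is a Sunday.

Sunday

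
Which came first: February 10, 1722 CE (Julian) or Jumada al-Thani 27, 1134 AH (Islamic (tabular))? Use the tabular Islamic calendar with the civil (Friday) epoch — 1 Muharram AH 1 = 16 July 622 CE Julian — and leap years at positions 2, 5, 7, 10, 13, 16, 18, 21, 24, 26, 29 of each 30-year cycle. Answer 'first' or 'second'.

Converting both to JDN: 2350059 vs 2350111; the smaller is the first.

first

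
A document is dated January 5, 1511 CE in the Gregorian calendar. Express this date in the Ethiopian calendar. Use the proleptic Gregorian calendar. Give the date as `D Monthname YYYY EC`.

Julian Day Number of the source date = 2272945.
Converting JDN 2272945 to the Ethiopian calendar gives 30 Tahsas 1503 EC.

30 Tahsas 1503 EC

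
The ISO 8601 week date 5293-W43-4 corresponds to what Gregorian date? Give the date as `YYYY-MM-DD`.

ISO week 1 of 5293 is the week containing the first Thursday of 5293.
Week 43, day 4 (Thursday) lands on 5293-10-22.

5293-10-22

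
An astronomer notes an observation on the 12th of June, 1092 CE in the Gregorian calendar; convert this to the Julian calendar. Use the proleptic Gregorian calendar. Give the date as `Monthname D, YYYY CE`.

June 6, 1092 CE

The Julian–Gregorian offset here is 6 days (Julian trailing).
12 June 1092 Gregorian − 6 days → 6 June 1092 Julian.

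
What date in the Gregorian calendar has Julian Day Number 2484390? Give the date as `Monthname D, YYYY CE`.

December 4, 2089 CE

Counting from JDN 2299161 = 15 Oct 1582 gives an offset of 185229 days.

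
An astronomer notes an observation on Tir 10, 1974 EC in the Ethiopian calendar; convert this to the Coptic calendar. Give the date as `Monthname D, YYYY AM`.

Tobi 10, 1698 AM

Both dates share Julian Day Number 2444988; in the Coptic calendar that is 10 Tobi 1698 AM.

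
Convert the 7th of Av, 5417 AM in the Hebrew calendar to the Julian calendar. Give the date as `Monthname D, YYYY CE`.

July 7, 1657 CE

The source date corresponds to 17 July 1657 in the Gregorian calendar (JDN 2326465).
That day falls on 7 July 1657 CE in the Julian calendar.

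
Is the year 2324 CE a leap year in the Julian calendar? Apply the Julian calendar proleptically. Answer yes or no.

2324 mod 4 = 0, so it is a leap year in the Julian calendar.

yes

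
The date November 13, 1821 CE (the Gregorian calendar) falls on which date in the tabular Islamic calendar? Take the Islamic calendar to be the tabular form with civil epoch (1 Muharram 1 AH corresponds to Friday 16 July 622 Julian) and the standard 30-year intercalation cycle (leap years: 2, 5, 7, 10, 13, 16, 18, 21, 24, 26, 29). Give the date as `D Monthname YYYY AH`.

Julian Day Number of the source date = 2386483.
Converting JDN 2386483 to the tabular Islamic calendar gives 17 Safar 1237 AH.

17 Safar 1237 AH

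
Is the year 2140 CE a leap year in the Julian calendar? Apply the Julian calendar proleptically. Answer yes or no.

yes

2140 mod 4 = 0, so it is a leap year in the Julian calendar.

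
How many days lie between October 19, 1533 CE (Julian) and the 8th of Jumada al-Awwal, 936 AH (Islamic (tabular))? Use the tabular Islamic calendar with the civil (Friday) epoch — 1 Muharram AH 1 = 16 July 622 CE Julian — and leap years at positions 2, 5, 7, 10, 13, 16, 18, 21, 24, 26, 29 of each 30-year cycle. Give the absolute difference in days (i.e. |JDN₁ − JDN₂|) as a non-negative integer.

JDN of the first date = 2281278.
JDN of the second date = 2279898.
|2279898 − 2281278| = 1380.

1380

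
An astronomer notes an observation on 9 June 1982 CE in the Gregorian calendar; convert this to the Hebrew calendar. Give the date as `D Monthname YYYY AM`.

18 Sivan 5742 AM

Julian Day Number of the source date = 2445130.
Converting JDN 2445130 to the Hebrew calendar gives 18 Sivan 5742 AM.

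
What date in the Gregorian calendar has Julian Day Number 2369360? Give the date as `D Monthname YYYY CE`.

Counting from JDN 2299161 = 15 Oct 1582 gives an offset of 70199 days.

26 December 1774 CE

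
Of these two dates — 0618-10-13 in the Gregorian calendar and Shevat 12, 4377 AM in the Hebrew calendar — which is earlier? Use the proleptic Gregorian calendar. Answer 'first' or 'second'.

second

The two dates have Julian Day Numbers 1947065 and 1946441 respectively.
Since 1946441 < 1947065, the second date comes first.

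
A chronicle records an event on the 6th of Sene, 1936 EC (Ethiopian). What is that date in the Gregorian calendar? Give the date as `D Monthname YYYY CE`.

Both dates share Julian Day Number 2431255; in the Gregorian calendar that is 13 June 1944 CE.

13 June 1944 CE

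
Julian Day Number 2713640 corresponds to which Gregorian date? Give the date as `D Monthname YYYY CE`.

Counting from JDN 2299161 = 15 Oct 1582 gives an offset of 414479 days.

5 August 2717 CE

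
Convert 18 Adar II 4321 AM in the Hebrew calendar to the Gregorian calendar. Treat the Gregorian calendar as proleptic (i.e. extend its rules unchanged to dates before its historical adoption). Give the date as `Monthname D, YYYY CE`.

March 23, 561 CE

Julian Day Number of the source date = 1926043.
Converting JDN 1926043 to the Gregorian calendar gives 23 March 561 CE.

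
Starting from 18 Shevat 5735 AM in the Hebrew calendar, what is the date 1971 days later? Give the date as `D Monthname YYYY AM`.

Counting 1971 days forward from JDN 2442443 reaches JDN 2444414, which is 9 Tammuz 5740 AM.

9 Tammuz 5740 AM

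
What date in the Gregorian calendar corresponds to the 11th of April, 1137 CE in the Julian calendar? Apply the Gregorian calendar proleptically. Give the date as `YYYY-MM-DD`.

The Julian–Gregorian offset here is 7 days (Julian trailing).
11 April 1137 Julian + 7 days → 18 April 1137 Gregorian.

1137-04-18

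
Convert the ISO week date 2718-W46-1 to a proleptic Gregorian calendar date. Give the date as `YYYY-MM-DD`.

2718-11-11

ISO week 1 of 2718 is the week containing the first Thursday of 2718.
Week 46, day 1 (Monday) lands on 2718-11-11.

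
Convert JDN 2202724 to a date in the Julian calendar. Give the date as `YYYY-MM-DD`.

The proleptic Gregorian equivalent of JDN 2202724 is 2 October 1318.
In the Julian calendar that day is 1318-09-24.

1318-09-24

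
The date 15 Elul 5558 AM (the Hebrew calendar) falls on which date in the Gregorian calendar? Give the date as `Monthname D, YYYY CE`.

August 27, 1798 CE

Julian Day Number of the source date = 2378005.
Converting JDN 2378005 to the Gregorian calendar gives 27 August 1798 CE.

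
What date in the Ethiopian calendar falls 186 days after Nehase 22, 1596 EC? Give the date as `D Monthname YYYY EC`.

23 Yekatit 1597 EC

The starting date is JDN 2307146; 2307146 + 186 = 2307332.
JDN 2307332 corresponds to 23 Yekatit 1597 EC.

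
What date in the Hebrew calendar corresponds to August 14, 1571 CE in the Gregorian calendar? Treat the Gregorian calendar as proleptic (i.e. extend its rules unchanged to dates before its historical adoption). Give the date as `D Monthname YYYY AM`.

Both dates share Julian Day Number 2295081; in the Hebrew calendar that is 13 Av 5331 AM.

13 Av 5331 AM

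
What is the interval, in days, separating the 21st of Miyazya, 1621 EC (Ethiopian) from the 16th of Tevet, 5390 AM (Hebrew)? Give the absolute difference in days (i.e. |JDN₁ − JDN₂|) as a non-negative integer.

249

First date → JDN 2316156; second date → JDN 2316405.
The interval is |2316156 − 2316405| = 249 days.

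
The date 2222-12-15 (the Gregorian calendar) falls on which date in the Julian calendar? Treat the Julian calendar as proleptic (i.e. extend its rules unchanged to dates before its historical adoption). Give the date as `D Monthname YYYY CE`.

30 November 2222 CE

The Julian–Gregorian offset here is 15 days (Julian trailing).
15 December 2222 Gregorian − 15 days → 30 November 2222 Julian.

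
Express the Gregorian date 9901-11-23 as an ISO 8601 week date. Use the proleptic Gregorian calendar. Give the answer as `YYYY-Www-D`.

9901-W47-6

The weekday is Saturday (ISO weekday 6).
That Saturday belongs to ISO week 47 of ISO year 9901.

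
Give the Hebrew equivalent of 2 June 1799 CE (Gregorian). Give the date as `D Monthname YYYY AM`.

28 Iyar 5559 AM

Both dates share Julian Day Number 2378284; in the Hebrew calendar that is 28 Iyar 5559 AM.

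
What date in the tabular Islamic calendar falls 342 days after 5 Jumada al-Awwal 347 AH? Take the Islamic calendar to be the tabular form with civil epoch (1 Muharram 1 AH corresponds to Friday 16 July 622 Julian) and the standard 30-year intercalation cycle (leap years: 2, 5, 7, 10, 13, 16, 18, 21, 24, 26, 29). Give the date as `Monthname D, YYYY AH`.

The starting date is JDN 2071173; 2071173 + 342 = 2071515.
JDN 2071515 corresponds to Rabi' al-Thani 22, 348 AH.

Rabi' al-Thani 22, 348 AH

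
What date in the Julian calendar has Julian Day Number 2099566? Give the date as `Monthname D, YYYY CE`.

The proleptic Gregorian equivalent of JDN 2099566 is 25 April 1036.
In the Julian calendar that day is April 19, 1036 CE.

April 19, 1036 CE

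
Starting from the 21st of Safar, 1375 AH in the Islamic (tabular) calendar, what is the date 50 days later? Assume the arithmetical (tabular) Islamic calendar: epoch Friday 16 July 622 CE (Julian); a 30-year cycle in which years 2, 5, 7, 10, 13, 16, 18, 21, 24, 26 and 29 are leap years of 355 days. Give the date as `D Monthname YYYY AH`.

12 Rabi' al-Thani 1375 AH

Counting 50 days forward from JDN 2435390 reaches JDN 2435440, which is 12 Rabi' al-Thani 1375 AH.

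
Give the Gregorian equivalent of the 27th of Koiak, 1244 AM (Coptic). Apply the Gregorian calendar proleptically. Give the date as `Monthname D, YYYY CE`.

Both dates share Julian Day Number 2279152; in the Gregorian calendar that is 3 January 1528 CE.

January 3, 1528 CE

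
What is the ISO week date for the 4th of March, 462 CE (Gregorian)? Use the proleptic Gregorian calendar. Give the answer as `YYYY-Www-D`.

The weekday is Saturday (ISO weekday 6).
That Saturday belongs to ISO week 9 of ISO year 462.

0462-W09-6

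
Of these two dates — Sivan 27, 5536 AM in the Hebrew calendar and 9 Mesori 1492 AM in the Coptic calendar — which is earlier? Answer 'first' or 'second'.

first

First date → JDN 2369896; second date → JDN 2369956.
JDN 2369896 < JDN 2369956, so the first date is earlier.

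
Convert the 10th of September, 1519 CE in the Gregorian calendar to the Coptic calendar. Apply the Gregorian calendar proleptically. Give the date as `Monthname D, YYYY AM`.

Both dates share Julian Day Number 2276115; in the Coptic calendar that is 2 Thout 1236 AM.

Thout 2, 1236 AM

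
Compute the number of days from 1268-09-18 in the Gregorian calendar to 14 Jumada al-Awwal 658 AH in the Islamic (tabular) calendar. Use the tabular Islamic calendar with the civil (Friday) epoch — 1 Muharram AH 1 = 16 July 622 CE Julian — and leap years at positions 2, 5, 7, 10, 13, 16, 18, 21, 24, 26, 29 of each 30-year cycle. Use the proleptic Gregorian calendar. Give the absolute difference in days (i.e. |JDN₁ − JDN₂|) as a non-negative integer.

First date → JDN 2184449; second date → JDN 2181390.
The interval is |2184449 − 2181390| = 3059 days.

3059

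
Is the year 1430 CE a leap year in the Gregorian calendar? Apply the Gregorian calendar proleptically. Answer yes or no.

no

1430 is not divisible by 4, so it is a common year.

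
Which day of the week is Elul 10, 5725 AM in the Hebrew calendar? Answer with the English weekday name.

Equivalently 7 September 1965 Gregorian, JDN 2439011.
JDN 2439011 mod 7 = 1, and JDN 0 was a Monday, so this is a Tuesday.

Tuesday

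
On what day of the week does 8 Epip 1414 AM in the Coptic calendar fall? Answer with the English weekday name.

Saturday

This is JDN 2341435 (12 July 1698 Gregorian).
Since JDN mod 7 = 5 (0 = Monday), the day is Saturday.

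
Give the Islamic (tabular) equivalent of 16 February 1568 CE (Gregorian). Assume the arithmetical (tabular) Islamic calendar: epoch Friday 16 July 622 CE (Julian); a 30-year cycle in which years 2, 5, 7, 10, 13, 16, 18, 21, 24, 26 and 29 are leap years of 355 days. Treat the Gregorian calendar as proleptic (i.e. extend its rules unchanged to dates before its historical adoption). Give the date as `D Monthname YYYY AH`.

Julian Day Number of the source date = 2293806.
Converting JDN 2293806 to the tabular Islamic calendar gives 7 Sha'ban 975 AH.

7 Sha'ban 975 AH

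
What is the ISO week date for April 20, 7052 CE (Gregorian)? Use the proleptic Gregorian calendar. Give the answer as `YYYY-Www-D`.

7052-W17-2

The weekday is Tuesday (ISO weekday 2).
That Tuesday belongs to ISO week 17 of ISO year 7052.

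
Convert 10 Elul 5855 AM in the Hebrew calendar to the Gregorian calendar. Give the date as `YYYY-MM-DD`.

2095-09-09

Both dates share Julian Day Number 2486495; in the Gregorian calendar that is 9 September 2095 CE.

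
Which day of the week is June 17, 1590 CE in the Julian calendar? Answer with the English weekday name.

Equivalently 27 June 1590 Gregorian, JDN 2301973.
Since JDN mod 7 = 2 (0 = Monday), the day is Wednesday.

Wednesday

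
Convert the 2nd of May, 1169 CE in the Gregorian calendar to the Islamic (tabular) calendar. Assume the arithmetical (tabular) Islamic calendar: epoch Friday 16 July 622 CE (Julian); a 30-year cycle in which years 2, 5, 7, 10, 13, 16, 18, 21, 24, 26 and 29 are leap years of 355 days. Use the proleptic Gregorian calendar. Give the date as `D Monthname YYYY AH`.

26 Rajab 564 AH

Both dates share Julian Day Number 2148150; in the tabular Islamic calendar that is 26 Rajab 564 AH.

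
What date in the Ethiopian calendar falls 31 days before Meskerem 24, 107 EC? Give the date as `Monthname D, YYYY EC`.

Nehase 28, 106 EC

The starting date is JDN 1762960; 1762960 − 31 = 1762929.
JDN 1762929 corresponds to Nehase 28, 106 EC.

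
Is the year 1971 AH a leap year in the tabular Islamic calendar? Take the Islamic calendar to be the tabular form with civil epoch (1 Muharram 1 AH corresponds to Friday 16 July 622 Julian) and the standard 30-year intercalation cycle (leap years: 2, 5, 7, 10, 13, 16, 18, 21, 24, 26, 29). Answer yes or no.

Year 1971 AH is year 21 of its 30-year cycle; leap positions are 2, 5, 7, 10, 13, 16, 18, 21, 24, 26, 29, so it is a leap year (355 days).

yes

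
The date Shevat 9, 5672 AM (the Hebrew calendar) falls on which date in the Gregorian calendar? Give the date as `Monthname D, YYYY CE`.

January 28, 1912 CE

Julian Day Number of the source date = 2419430.
Converting JDN 2419430 to the Gregorian calendar gives 28 January 1912 CE.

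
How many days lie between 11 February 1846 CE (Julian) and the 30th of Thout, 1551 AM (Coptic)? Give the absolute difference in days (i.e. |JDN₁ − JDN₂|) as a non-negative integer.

4155

JDN of the first date = 2395351.
JDN of the second date = 2391196.
|2391196 − 2395351| = 4155.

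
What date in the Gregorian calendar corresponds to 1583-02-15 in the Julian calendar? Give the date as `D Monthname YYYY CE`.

At this point the Julian calendar is 10 days behind the Gregorian.
15 February 1583 Julian + 10 days → 25 February 1583 Gregorian.

25 February 1583 CE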